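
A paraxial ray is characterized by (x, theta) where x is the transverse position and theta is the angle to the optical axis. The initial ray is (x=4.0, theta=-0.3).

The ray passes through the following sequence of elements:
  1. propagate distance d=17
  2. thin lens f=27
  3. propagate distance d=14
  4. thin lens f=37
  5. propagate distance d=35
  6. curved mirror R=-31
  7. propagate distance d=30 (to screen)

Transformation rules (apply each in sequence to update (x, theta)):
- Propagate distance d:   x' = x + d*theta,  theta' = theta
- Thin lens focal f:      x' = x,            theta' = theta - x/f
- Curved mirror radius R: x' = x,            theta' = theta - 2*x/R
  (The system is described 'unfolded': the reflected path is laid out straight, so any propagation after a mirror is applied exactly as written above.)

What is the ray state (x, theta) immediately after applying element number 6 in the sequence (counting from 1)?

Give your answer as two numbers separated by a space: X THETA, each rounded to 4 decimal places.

Initial: x=4.0000 theta=-0.3000
After 1 (propagate distance d=17): x=-1.1000 theta=-0.3000
After 2 (thin lens f=27): x=-1.1000 theta=-7/27 (≈-0.2593)
After 3 (propagate distance d=14): x=-1277/270 (≈-4.7296) theta=-7/27 (≈-0.2593)
After 4 (thin lens f=37): x=-1277/270 (≈-4.7296) theta=-1313/9990 (≈-0.1314)
After 5 (propagate distance d=35): x=-1726/185 (≈-9.3297) theta=-1313/9990 (≈-0.1314)
After 6 (curved mirror R=-31): x=-1726/185 (≈-9.3297) theta=-227111/309690 (≈-0.7333)
Rounded to 4 decimal places: x = -9.3297, theta = -0.7333

Answer: -9.3297 -0.7333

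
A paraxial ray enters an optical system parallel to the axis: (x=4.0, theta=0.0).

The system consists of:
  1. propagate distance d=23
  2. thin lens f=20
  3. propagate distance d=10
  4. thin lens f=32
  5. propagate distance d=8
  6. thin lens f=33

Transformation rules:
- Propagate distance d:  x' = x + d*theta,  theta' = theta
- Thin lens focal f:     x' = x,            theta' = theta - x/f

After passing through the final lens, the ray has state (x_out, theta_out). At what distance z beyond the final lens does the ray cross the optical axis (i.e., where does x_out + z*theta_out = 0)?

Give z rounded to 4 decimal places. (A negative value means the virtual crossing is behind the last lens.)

Initial: x=4.0000 theta=0.0000
After 1 (propagate distance d=23): x=4.0000 theta=0.0000
After 2 (thin lens f=20): x=4.0000 theta=-0.2000
After 3 (propagate distance d=10): x=2.0000 theta=-0.2000
After 4 (thin lens f=32): x=2.0000 theta=-0.2625
After 5 (propagate distance d=8): x=-0.1000 theta=-0.2625
After 6 (thin lens f=33): x=-0.1000 theta=-137/528 (≈-0.2595)
z_focus = -x_out/theta_out = -(-0.1000)/(-137/528) = -264/685 ≈ -0.3854
Rounded to 4 decimal places: z = -0.3854

Answer: -0.3854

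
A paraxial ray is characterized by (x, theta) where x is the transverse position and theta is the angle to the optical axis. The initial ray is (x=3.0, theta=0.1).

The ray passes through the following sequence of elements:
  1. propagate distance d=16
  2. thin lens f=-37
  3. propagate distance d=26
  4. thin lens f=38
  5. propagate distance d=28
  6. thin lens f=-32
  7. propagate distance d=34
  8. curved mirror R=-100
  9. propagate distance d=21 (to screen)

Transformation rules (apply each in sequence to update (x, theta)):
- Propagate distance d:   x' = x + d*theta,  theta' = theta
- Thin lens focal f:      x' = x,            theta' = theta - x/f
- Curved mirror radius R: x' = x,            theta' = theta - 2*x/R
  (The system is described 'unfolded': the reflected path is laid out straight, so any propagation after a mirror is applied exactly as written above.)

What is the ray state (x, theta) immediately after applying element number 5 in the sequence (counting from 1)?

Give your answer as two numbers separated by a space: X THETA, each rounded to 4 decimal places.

Answer: 9.0265 -0.0502

Derivation:
Initial: x=3.0000 theta=0.1000
After 1 (propagate distance d=16): x=4.6000 theta=0.1000
After 2 (thin lens f=-37): x=4.6000 theta=83/370 (≈0.2243)
After 3 (propagate distance d=26): x=386/37 (≈10.4324) theta=83/370 (≈0.2243)
After 4 (thin lens f=38): x=386/37 (≈10.4324) theta=-353/7030 (≈-0.0502)
After 5 (propagate distance d=28): x=31728/3515 (≈9.0265) theta=-353/7030 (≈-0.0502)
Rounded to 4 decimal places: x = 9.0265, theta = -0.0502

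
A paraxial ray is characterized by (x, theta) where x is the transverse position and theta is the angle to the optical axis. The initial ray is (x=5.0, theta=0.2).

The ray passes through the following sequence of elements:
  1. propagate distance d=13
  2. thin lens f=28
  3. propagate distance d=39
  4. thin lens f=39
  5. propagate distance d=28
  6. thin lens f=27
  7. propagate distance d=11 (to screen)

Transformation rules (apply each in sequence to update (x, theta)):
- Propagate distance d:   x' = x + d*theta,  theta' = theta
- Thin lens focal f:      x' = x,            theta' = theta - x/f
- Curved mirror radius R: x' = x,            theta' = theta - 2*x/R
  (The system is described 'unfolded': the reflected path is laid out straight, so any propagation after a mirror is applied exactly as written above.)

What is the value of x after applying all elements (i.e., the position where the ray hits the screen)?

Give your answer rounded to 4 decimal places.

Initial: x=5.0000 theta=0.2000
After 1 (propagate distance d=13): x=7.6000 theta=0.2000
After 2 (thin lens f=28): x=7.6000 theta=-1/14 (≈-0.0714)
After 3 (propagate distance d=39): x=337/70 (≈4.8143) theta=-1/14 (≈-0.0714)
After 4 (thin lens f=39): x=337/70 (≈4.8143) theta=-38/195 (≈-0.1949)
After 5 (propagate distance d=28): x=-1753/2730 (≈-0.6421) theta=-38/195 (≈-0.1949)
After 6 (thin lens f=27): x=-1753/2730 (≈-0.6421) theta=-12611/73710 (≈-0.1711)
After 7 (propagate distance d=11 (to screen)): x=-93026/36855 (≈-2.5241) theta=-12611/73710 (≈-0.1711)
Rounded to 4 decimal places: x = -2.5241

Answer: -2.5241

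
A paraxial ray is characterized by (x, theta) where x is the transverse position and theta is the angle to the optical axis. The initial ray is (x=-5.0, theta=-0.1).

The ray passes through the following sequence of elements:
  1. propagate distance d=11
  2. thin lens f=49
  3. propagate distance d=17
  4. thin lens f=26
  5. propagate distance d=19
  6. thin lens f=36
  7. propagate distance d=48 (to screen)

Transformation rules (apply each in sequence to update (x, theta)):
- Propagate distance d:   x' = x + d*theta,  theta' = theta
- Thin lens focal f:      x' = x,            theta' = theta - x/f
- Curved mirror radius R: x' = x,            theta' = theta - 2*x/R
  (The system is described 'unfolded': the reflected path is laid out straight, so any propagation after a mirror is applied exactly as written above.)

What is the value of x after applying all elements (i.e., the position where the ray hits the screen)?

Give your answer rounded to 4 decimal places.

Answer: 12.0234

Derivation:
Initial: x=-5.0000 theta=-0.1000
After 1 (propagate distance d=11): x=-6.1000 theta=-0.1000
After 2 (thin lens f=49): x=-6.1000 theta=6/245 (≈0.0245)
After 3 (propagate distance d=17): x=-557/98 (≈-5.6837) theta=6/245 (≈0.0245)
After 4 (thin lens f=26): x=-557/98 (≈-5.6837) theta=3097/12740 (≈0.2431)
After 5 (propagate distance d=19): x=-13567/12740 (≈-1.0649) theta=3097/12740 (≈0.2431)
After 6 (thin lens f=36): x=-13567/12740 (≈-1.0649) theta=125059/458640 (≈0.2727)
After 7 (propagate distance d=48 (to screen)): x=91907/7644 (≈12.0234) theta=125059/458640 (≈0.2727)
Rounded to 4 decimal places: x = 12.0234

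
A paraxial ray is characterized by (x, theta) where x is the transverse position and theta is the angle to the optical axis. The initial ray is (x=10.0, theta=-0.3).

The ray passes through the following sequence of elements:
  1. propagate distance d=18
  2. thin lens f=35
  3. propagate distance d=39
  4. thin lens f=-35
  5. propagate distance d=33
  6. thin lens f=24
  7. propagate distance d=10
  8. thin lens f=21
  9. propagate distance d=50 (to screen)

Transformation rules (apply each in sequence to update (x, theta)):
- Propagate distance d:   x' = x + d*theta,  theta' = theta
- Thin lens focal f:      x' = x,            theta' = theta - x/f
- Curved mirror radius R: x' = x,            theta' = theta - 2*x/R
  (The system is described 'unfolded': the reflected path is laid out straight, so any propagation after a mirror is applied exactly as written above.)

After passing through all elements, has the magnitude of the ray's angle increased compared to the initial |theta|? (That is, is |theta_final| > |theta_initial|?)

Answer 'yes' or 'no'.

Answer: yes

Derivation:
Initial: x=10.0000 theta=-0.3000
After 1 (propagate distance d=18): x=4.6000 theta=-0.3000
After 2 (thin lens f=35): x=4.6000 theta=-151/350 (≈-0.4314)
After 3 (propagate distance d=39): x=-4279/350 (≈-12.2257) theta=-151/350 (≈-0.4314)
After 4 (thin lens f=-35): x=-4279/350 (≈-12.2257) theta=-4782/6125 (≈-0.7807)
After 5 (propagate distance d=33): x=-465377/12250 (≈-37.9900) theta=-4782/6125 (≈-0.7807)
After 6 (thin lens f=24): x=-465377/12250 (≈-37.9900) theta=235841/294000 (≈0.8022)
After 7 (propagate distance d=10): x=-4405319/147000 (≈-29.9682) theta=235841/294000 (≈0.8022)
After 8 (thin lens f=21): x=-4405319/147000 (≈-29.9682) theta=13763299/6174000 (≈2.2292)
After 9 (propagate distance d=50 (to screen)): x=31446347/385875 (≈81.4936) theta=13763299/6174000 (≈2.2292)
|theta_initial|=0.3000 |theta_final|=13763299/6174000 (≈2.2292) -> increased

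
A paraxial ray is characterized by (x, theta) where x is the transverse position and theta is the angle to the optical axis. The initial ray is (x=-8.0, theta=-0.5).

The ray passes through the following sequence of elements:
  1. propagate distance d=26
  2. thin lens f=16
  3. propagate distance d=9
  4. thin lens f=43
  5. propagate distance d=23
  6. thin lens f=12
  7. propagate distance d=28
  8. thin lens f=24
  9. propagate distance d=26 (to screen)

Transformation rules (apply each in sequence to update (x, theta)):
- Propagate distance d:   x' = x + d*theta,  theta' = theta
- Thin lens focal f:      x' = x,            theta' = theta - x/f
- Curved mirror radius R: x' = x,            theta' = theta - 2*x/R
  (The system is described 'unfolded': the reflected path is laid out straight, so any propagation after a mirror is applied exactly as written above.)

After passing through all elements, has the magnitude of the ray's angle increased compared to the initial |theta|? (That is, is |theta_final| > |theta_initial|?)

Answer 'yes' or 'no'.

Answer: yes

Derivation:
Initial: x=-8.0000 theta=-0.5000
After 1 (propagate distance d=26): x=-21.0000 theta=-0.5000
After 2 (thin lens f=16): x=-21.0000 theta=0.8125
After 3 (propagate distance d=9): x=-13.6875 theta=0.8125
After 4 (thin lens f=43): x=-13.6875 theta=389/344 (≈1.1308)
After 5 (propagate distance d=23): x=8477/688 (≈12.3212) theta=389/344 (≈1.1308)
After 6 (thin lens f=12): x=8477/688 (≈12.3212) theta=859/8256 (≈0.1040)
After 7 (propagate distance d=28): x=7861/516 (≈15.2345) theta=859/8256 (≈0.1040)
After 8 (thin lens f=24): x=7861/516 (≈15.2345) theta=-13145/24768 (≈-0.5307)
After 9 (propagate distance d=26 (to screen)): x=17779/12384 (≈1.4356) theta=-13145/24768 (≈-0.5307)
|theta_initial|=0.5000 |theta_final|=13145/24768 (≈0.5307) -> increased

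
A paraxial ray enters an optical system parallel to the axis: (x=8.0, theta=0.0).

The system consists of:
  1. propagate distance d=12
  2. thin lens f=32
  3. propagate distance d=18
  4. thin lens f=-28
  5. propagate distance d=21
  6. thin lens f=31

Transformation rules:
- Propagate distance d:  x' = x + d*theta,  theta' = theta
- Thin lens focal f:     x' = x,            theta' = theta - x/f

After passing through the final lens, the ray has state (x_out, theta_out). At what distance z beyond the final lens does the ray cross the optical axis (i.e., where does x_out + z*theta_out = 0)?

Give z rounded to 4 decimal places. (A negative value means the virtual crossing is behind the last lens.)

Answer: 5.7105

Derivation:
Initial: x=8.0000 theta=0.0000
After 1 (propagate distance d=12): x=8.0000 theta=0.0000
After 2 (thin lens f=32): x=8.0000 theta=-0.2500
After 3 (propagate distance d=18): x=3.5000 theta=-0.2500
After 4 (thin lens f=-28): x=3.5000 theta=-0.1250
After 5 (propagate distance d=21): x=0.8750 theta=-0.1250
After 6 (thin lens f=31): x=0.8750 theta=-19/124 (≈-0.1532)
z_focus = -x_out/theta_out = -(0.8750)/(-19/124) = 217/38 ≈ 5.7105
Rounded to 4 decimal places: z = 5.7105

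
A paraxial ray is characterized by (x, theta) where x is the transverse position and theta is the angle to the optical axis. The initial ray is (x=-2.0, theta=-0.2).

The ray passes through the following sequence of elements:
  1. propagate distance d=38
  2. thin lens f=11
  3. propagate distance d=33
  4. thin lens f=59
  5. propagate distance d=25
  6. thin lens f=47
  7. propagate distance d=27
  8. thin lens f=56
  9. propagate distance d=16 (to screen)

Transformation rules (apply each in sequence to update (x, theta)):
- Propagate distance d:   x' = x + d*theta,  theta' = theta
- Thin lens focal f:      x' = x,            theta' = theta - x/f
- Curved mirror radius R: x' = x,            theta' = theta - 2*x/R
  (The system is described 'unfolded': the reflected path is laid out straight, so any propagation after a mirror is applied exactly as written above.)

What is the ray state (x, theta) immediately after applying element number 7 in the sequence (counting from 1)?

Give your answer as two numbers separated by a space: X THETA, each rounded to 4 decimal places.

Answer: 22.6440 -0.0532

Derivation:
Initial: x=-2.0000 theta=-0.2000
After 1 (propagate distance d=38): x=-9.6000 theta=-0.2000
After 2 (thin lens f=11): x=-9.6000 theta=37/55 (≈0.6727)
After 3 (propagate distance d=33): x=12.6000 theta=37/55 (≈0.6727)
After 4 (thin lens f=59): x=12.6000 theta=298/649 (≈0.4592)
After 5 (propagate distance d=25): x=78137/3245 (≈24.0792) theta=298/649 (≈0.4592)
After 6 (thin lens f=47): x=78137/3245 (≈24.0792) theta=-737/13865 (≈-0.0532)
After 7 (propagate distance d=27): x=690710/30503 (≈22.6440) theta=-737/13865 (≈-0.0532)
Rounded to 4 decimal places: x = 22.6440, theta = -0.0532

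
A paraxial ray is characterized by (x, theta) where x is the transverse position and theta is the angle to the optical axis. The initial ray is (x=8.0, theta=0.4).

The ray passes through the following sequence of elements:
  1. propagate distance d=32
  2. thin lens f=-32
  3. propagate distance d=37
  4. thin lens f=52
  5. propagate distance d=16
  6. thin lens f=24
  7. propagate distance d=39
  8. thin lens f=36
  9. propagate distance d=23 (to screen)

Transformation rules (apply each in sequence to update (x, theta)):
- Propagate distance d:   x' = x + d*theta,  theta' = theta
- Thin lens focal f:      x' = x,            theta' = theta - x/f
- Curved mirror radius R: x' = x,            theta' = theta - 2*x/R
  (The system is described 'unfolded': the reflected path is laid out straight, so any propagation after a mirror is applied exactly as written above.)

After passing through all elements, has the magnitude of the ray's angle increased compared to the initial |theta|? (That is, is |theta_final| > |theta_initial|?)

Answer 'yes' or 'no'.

Initial: x=8.0000 theta=0.4000
After 1 (propagate distance d=32): x=20.8000 theta=0.4000
After 2 (thin lens f=-32): x=20.8000 theta=1.0500
After 3 (propagate distance d=37): x=59.6500 theta=1.0500
After 4 (thin lens f=52): x=59.6500 theta=-101/1040 (≈-0.0971)
After 5 (propagate distance d=16): x=3021/52 (≈58.0962) theta=-101/1040 (≈-0.0971)
After 6 (thin lens f=24): x=3021/52 (≈58.0962) theta=-5237/2080 (≈-2.5178)
After 7 (propagate distance d=39): x=-83403/2080 (≈-40.0976) theta=-5237/2080 (≈-2.5178)
After 8 (thin lens f=36): x=-83403/2080 (≈-40.0976) theta=-11681/8320 (≈-1.4040)
After 9 (propagate distance d=23 (to screen)): x=-120455/1664 (≈-72.3888) theta=-11681/8320 (≈-1.4040)
|theta_initial|=0.4000 |theta_final|=11681/8320 (≈1.4040) -> increased

Answer: yes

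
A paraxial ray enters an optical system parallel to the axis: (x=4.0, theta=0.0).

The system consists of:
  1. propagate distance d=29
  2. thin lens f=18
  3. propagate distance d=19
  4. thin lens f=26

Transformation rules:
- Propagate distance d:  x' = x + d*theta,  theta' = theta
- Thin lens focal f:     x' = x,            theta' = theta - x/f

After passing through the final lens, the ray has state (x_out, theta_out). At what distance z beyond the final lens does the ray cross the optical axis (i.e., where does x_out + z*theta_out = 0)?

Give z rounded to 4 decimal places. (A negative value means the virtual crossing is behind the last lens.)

Initial: x=4.0000 theta=0.0000
After 1 (propagate distance d=29): x=4.0000 theta=0.0000
After 2 (thin lens f=18): x=4.0000 theta=-2/9 (≈-0.2222)
After 3 (propagate distance d=19): x=-2/9 (≈-0.2222) theta=-2/9 (≈-0.2222)
After 4 (thin lens f=26): x=-2/9 (≈-0.2222) theta=-25/117 (≈-0.2137)
z_focus = -x_out/theta_out = -(-2/9)/(-25/117) = -1.0400
Rounded to 4 decimal places: z = -1.0400

Answer: -1.0400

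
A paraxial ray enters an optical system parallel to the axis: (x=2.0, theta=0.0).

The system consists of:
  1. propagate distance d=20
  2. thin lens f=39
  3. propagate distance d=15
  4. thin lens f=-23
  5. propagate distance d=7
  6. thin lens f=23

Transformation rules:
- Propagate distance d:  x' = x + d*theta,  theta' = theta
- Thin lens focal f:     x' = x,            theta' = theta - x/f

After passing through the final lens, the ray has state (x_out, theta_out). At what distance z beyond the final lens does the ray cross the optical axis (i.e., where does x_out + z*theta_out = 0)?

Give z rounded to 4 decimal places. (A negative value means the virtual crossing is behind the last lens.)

Answer: 23.9869

Derivation:
Initial: x=2.0000 theta=0.0000
After 1 (propagate distance d=20): x=2.0000 theta=0.0000
After 2 (thin lens f=39): x=2.0000 theta=-2/39 (≈-0.0513)
After 3 (propagate distance d=15): x=16/13 (≈1.2308) theta=-2/39 (≈-0.0513)
After 4 (thin lens f=-23): x=16/13 (≈1.2308) theta=2/897 (≈0.0022)
After 5 (propagate distance d=7): x=86/69 (≈1.2464) theta=2/897 (≈0.0022)
After 6 (thin lens f=23): x=86/69 (≈1.2464) theta=-1072/20631 (≈-0.0520)
z_focus = -x_out/theta_out = -(86/69)/(-1072/20631) = 12857/536 ≈ 23.9869
Rounded to 4 decimal places: z = 23.9869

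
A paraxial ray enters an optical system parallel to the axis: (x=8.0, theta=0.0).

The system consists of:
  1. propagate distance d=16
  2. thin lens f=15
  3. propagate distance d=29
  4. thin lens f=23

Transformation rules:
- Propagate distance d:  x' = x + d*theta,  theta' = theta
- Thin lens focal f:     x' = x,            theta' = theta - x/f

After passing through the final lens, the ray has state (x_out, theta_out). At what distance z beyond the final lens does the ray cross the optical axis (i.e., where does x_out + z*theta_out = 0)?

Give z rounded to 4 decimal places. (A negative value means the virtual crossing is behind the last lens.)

Initial: x=8.0000 theta=0.0000
After 1 (propagate distance d=16): x=8.0000 theta=0.0000
After 2 (thin lens f=15): x=8.0000 theta=-8/15 (≈-0.5333)
After 3 (propagate distance d=29): x=-112/15 (≈-7.4667) theta=-8/15 (≈-0.5333)
After 4 (thin lens f=23): x=-112/15 (≈-7.4667) theta=-24/115 (≈-0.2087)
z_focus = -x_out/theta_out = -(-112/15)/(-24/115) = -322/9 ≈ -35.7778
Rounded to 4 decimal places: z = -35.7778

Answer: -35.7778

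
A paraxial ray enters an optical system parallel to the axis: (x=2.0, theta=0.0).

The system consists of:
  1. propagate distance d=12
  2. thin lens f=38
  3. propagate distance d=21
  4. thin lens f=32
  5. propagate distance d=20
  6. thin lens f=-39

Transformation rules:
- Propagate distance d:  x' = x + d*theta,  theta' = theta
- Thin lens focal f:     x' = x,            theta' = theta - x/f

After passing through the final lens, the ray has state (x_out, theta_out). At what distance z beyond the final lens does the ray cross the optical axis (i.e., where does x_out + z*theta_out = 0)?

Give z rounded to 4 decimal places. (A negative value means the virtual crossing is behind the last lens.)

Answer: -7.2450

Derivation:
Initial: x=2.0000 theta=0.0000
After 1 (propagate distance d=12): x=2.0000 theta=0.0000
After 2 (thin lens f=38): x=2.0000 theta=-1/19 (≈-0.0526)
After 3 (propagate distance d=21): x=17/19 (≈0.8947) theta=-1/19 (≈-0.0526)
After 4 (thin lens f=32): x=17/19 (≈0.8947) theta=-49/608 (≈-0.0806)
After 5 (propagate distance d=20): x=-109/152 (≈-0.7171) theta=-49/608 (≈-0.0806)
After 6 (thin lens f=-39): x=-109/152 (≈-0.7171) theta=-2347/23712 (≈-0.0990)
z_focus = -x_out/theta_out = -(-109/152)/(-2347/23712) = -17004/2347 ≈ -7.2450
Rounded to 4 decimal places: z = -7.2450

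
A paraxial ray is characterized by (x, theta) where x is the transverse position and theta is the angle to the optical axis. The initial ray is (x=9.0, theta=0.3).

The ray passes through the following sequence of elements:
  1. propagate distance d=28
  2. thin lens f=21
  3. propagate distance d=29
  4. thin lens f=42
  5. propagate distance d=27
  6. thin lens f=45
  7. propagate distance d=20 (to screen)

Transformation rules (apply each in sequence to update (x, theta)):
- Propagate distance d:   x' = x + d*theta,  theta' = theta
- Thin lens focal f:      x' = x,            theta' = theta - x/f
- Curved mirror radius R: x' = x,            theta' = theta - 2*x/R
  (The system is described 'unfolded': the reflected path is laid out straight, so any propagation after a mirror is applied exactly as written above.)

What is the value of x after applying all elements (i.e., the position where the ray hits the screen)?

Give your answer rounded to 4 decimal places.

Initial: x=9.0000 theta=0.3000
After 1 (propagate distance d=28): x=17.4000 theta=0.3000
After 2 (thin lens f=21): x=17.4000 theta=-37/70 (≈-0.5286)
After 3 (propagate distance d=29): x=29/14 (≈2.0714) theta=-37/70 (≈-0.5286)
After 4 (thin lens f=42): x=29/14 (≈2.0714) theta=-1699/2940 (≈-0.5779)
After 5 (propagate distance d=27): x=-13261/980 (≈-13.5316) theta=-1699/2940 (≈-0.5779)
After 6 (thin lens f=45): x=-13261/980 (≈-13.5316) theta=-3056/11025 (≈-0.2772)
After 7 (propagate distance d=20 (to screen)): x=-4807/252 (≈-19.0754) theta=-3056/11025 (≈-0.2772)
Rounded to 4 decimal places: x = -19.0754

Answer: -19.0754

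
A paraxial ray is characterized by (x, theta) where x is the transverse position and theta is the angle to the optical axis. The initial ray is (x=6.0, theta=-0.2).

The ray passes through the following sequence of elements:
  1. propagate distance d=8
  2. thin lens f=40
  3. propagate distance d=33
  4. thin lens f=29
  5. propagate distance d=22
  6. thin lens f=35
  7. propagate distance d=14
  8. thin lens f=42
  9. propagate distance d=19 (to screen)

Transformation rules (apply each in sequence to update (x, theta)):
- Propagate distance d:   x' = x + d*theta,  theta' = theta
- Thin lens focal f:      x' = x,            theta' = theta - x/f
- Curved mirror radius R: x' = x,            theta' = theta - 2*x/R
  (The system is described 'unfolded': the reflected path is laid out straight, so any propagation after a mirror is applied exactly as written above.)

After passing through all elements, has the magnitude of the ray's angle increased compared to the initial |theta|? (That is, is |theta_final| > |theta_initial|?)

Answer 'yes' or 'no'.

Initial: x=6.0000 theta=-0.2000
After 1 (propagate distance d=8): x=4.4000 theta=-0.2000
After 2 (thin lens f=40): x=4.4000 theta=-0.3100
After 3 (propagate distance d=33): x=-5.8300 theta=-0.3100
After 4 (thin lens f=29): x=-5.8300 theta=-79/725 (≈-0.1090)
After 5 (propagate distance d=22): x=-23859/2900 (≈-8.2272) theta=-79/725 (≈-0.1090)
After 6 (thin lens f=35): x=-23859/2900 (≈-8.2272) theta=12799/101500 (≈0.1261)
After 7 (propagate distance d=14): x=-93697/14500 (≈-6.4619) theta=12799/101500 (≈0.1261)
After 8 (thin lens f=42): x=-93697/14500 (≈-6.4619) theta=5879/21000 (≈0.2800)
After 9 (propagate distance d=19 (to screen)): x=-139189/121800 (≈-1.1428) theta=5879/21000 (≈0.2800)
|theta_initial|=0.2000 |theta_final|=5879/21000 (≈0.2800) -> increased

Answer: yes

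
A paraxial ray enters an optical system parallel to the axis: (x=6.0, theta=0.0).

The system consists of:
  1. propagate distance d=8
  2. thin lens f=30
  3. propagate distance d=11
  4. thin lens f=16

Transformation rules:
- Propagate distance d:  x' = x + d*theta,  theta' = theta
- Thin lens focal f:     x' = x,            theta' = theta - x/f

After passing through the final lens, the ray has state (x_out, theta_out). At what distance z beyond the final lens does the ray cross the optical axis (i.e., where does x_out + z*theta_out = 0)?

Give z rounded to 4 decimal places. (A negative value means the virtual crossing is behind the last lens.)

Answer: 8.6857

Derivation:
Initial: x=6.0000 theta=0.0000
After 1 (propagate distance d=8): x=6.0000 theta=0.0000
After 2 (thin lens f=30): x=6.0000 theta=-0.2000
After 3 (propagate distance d=11): x=3.8000 theta=-0.2000
After 4 (thin lens f=16): x=3.8000 theta=-0.4375
z_focus = -x_out/theta_out = -(3.8000)/(-0.4375) = 304/35 ≈ 8.6857
Rounded to 4 decimal places: z = 8.6857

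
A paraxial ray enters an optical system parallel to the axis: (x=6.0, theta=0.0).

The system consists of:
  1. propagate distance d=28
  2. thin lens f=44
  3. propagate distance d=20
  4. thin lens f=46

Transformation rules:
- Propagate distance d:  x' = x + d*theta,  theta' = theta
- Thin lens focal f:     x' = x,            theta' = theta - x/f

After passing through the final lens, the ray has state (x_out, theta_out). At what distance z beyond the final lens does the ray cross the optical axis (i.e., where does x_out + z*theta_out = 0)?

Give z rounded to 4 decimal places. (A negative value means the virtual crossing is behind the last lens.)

Answer: 15.7714

Derivation:
Initial: x=6.0000 theta=0.0000
After 1 (propagate distance d=28): x=6.0000 theta=0.0000
After 2 (thin lens f=44): x=6.0000 theta=-3/22 (≈-0.1364)
After 3 (propagate distance d=20): x=36/11 (≈3.2727) theta=-3/22 (≈-0.1364)
After 4 (thin lens f=46): x=36/11 (≈3.2727) theta=-105/506 (≈-0.2075)
z_focus = -x_out/theta_out = -(36/11)/(-105/506) = 552/35 ≈ 15.7714
Rounded to 4 decimal places: z = 15.7714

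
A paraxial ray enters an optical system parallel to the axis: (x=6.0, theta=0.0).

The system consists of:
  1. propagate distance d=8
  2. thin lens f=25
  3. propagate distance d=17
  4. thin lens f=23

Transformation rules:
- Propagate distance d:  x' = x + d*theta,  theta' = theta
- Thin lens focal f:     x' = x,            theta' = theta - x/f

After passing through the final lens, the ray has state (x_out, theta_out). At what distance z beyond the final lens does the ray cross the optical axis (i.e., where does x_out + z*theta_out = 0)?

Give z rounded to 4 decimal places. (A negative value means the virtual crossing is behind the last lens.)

Initial: x=6.0000 theta=0.0000
After 1 (propagate distance d=8): x=6.0000 theta=0.0000
After 2 (thin lens f=25): x=6.0000 theta=-0.2400
After 3 (propagate distance d=17): x=1.9200 theta=-0.2400
After 4 (thin lens f=23): x=1.9200 theta=-186/575 (≈-0.3235)
z_focus = -x_out/theta_out = -(1.9200)/(-186/575) = 184/31 ≈ 5.9355
Rounded to 4 decimal places: z = 5.9355

Answer: 5.9355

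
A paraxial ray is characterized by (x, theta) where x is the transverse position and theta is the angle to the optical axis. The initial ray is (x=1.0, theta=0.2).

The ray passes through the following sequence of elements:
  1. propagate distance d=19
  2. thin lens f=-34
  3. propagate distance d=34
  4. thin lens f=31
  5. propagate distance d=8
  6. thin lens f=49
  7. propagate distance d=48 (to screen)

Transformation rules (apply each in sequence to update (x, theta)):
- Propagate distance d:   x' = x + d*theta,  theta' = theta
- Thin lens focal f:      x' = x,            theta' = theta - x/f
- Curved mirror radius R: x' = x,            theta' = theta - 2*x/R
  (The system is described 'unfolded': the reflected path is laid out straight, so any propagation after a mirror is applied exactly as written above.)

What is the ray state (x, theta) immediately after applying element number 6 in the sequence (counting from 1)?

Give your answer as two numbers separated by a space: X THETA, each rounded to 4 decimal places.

Answer: 14.8972 -0.4919

Derivation:
Initial: x=1.0000 theta=0.2000
After 1 (propagate distance d=19): x=4.8000 theta=0.2000
After 2 (thin lens f=-34): x=4.8000 theta=29/85 (≈0.3412)
After 3 (propagate distance d=34): x=16.4000 theta=29/85 (≈0.3412)
After 4 (thin lens f=31): x=16.4000 theta=-99/527 (≈-0.1879)
After 5 (propagate distance d=8): x=39254/2635 (≈14.8972) theta=-99/527 (≈-0.1879)
After 6 (thin lens f=49): x=39254/2635 (≈14.8972) theta=-63509/129115 (≈-0.4919)
Rounded to 4 decimal places: x = 14.8972, theta = -0.4919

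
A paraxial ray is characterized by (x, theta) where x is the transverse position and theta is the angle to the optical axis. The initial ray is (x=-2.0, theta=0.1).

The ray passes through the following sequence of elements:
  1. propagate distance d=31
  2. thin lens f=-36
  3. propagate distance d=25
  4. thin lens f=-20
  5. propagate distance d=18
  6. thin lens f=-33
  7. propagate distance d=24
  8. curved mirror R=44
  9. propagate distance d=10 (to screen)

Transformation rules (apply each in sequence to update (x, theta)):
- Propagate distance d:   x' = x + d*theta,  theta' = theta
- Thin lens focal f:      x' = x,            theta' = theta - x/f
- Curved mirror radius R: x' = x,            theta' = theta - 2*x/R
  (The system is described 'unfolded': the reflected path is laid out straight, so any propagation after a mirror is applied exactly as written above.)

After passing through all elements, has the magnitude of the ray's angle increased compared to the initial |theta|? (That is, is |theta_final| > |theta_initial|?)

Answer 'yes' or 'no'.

Answer: yes

Derivation:
Initial: x=-2.0000 theta=0.1000
After 1 (propagate distance d=31): x=1.1000 theta=0.1000
After 2 (thin lens f=-36): x=1.1000 theta=47/360 (≈0.1306)
After 3 (propagate distance d=25): x=1571/360 (≈4.3639) theta=47/360 (≈0.1306)
After 4 (thin lens f=-20): x=1571/360 (≈4.3639) theta=279/800 (≈0.3488)
After 5 (propagate distance d=18): x=38309/3600 (≈10.6414) theta=279/800 (≈0.3488)
After 6 (thin lens f=-33): x=38309/3600 (≈10.6414) theta=159481/237600 (≈0.6712)
After 7 (propagate distance d=24): x=1059323/39600 (≈26.7506) theta=159481/237600 (≈0.6712)
After 8 (curved mirror R=44): x=1059323/39600 (≈26.7506) theta=-711839/1306800 (≈-0.5447)
After 9 (propagate distance d=10 (to screen)): x=27839269/1306800 (≈21.3034) theta=-711839/1306800 (≈-0.5447)
|theta_initial|=0.1000 |theta_final|=711839/1306800 (≈0.5447) -> increased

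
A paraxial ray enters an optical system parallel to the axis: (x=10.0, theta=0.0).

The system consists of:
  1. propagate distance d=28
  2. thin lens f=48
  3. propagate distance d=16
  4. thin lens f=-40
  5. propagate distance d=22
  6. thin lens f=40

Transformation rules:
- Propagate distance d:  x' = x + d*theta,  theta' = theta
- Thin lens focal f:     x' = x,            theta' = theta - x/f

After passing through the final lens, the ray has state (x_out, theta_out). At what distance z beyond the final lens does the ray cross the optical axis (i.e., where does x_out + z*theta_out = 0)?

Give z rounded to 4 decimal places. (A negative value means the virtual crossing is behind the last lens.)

Answer: 31.0112

Derivation:
Initial: x=10.0000 theta=0.0000
After 1 (propagate distance d=28): x=10.0000 theta=0.0000
After 2 (thin lens f=48): x=10.0000 theta=-5/24 (≈-0.2083)
After 3 (propagate distance d=16): x=20/3 (≈6.6667) theta=-5/24 (≈-0.2083)
After 4 (thin lens f=-40): x=20/3 (≈6.6667) theta=-1/24 (≈-0.0417)
After 5 (propagate distance d=22): x=5.7500 theta=-1/24 (≈-0.0417)
After 6 (thin lens f=40): x=5.7500 theta=-89/480 (≈-0.1854)
z_focus = -x_out/theta_out = -(5.7500)/(-89/480) = 2760/89 ≈ 31.0112
Rounded to 4 decimal places: z = 31.0112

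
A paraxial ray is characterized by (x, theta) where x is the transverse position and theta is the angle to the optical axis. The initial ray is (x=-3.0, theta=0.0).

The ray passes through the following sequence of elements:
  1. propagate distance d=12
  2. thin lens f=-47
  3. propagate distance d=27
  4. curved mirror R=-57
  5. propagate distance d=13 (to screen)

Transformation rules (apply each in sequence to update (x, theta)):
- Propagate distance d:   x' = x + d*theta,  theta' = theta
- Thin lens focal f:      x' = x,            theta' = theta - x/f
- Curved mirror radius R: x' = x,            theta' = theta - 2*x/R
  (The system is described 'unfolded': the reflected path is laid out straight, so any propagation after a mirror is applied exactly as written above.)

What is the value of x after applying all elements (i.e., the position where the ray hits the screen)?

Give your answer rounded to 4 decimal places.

Initial: x=-3.0000 theta=0.0000
After 1 (propagate distance d=12): x=-3.0000 theta=0.0000
After 2 (thin lens f=-47): x=-3.0000 theta=-3/47 (≈-0.0638)
After 3 (propagate distance d=27): x=-222/47 (≈-4.7234) theta=-3/47 (≈-0.0638)
After 4 (curved mirror R=-57): x=-222/47 (≈-4.7234) theta=-205/893 (≈-0.2296)
After 5 (propagate distance d=13 (to screen)): x=-6883/893 (≈-7.7077) theta=-205/893 (≈-0.2296)
Rounded to 4 decimal places: x = -7.7077

Answer: -7.7077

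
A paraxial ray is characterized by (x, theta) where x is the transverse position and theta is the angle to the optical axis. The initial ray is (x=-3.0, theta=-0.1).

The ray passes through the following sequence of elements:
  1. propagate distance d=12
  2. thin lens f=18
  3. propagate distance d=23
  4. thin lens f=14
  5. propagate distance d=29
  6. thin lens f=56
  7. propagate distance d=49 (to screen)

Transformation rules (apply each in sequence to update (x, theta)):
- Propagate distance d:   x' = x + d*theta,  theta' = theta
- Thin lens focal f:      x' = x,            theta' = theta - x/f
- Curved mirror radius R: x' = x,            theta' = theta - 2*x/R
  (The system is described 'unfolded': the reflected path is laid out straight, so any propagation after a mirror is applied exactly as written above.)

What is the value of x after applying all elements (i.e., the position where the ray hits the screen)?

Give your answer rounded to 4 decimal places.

Answer: 11.1351

Derivation:
Initial: x=-3.0000 theta=-0.1000
After 1 (propagate distance d=12): x=-4.2000 theta=-0.1000
After 2 (thin lens f=18): x=-4.2000 theta=2/15 (≈0.1333)
After 3 (propagate distance d=23): x=-17/15 (≈-1.1333) theta=2/15 (≈0.1333)
After 4 (thin lens f=14): x=-17/15 (≈-1.1333) theta=3/14 (≈0.2143)
After 5 (propagate distance d=29): x=1067/210 (≈5.0810) theta=3/14 (≈0.2143)
After 6 (thin lens f=56): x=1067/210 (≈5.0810) theta=1453/11760 (≈0.1236)
After 7 (propagate distance d=49 (to screen)): x=18707/1680 (≈11.1351) theta=1453/11760 (≈0.1236)
Rounded to 4 decimal places: x = 11.1351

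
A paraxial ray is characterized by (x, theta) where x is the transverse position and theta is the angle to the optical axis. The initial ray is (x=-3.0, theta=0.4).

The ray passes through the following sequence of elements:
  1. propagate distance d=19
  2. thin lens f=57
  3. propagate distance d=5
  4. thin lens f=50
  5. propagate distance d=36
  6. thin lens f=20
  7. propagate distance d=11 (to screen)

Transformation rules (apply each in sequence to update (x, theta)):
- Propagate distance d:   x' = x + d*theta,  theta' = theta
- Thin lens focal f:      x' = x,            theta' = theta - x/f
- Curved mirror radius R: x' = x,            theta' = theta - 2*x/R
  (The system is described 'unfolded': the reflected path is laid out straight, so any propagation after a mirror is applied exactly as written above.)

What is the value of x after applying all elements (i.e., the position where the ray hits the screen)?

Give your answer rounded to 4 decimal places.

Answer: 8.1024

Derivation:
Initial: x=-3.0000 theta=0.4000
After 1 (propagate distance d=19): x=4.6000 theta=0.4000
After 2 (thin lens f=57): x=4.6000 theta=91/285 (≈0.3193)
After 3 (propagate distance d=5): x=1766/285 (≈6.1965) theta=91/285 (≈0.3193)
After 4 (thin lens f=50): x=1766/285 (≈6.1965) theta=464/2375 (≈0.1954)
After 5 (propagate distance d=36): x=94262/7125 (≈13.2298) theta=464/2375 (≈0.1954)
After 6 (thin lens f=20): x=94262/7125 (≈13.2298) theta=-33211/71250 (≈-0.4661)
After 7 (propagate distance d=11 (to screen)): x=192433/23750 (≈8.1024) theta=-33211/71250 (≈-0.4661)
Rounded to 4 decimal places: x = 8.1024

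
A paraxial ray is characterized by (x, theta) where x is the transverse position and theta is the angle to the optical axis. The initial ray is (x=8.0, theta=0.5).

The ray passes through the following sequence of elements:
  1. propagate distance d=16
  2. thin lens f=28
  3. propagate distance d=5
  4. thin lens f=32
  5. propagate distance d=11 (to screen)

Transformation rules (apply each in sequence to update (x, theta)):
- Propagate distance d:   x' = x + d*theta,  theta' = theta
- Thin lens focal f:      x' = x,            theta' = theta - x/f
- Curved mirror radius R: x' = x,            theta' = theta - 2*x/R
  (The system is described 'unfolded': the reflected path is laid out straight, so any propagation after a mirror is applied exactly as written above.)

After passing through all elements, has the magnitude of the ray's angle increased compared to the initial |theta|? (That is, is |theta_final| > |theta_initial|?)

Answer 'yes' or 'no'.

Answer: yes

Derivation:
Initial: x=8.0000 theta=0.5000
After 1 (propagate distance d=16): x=16.0000 theta=0.5000
After 2 (thin lens f=28): x=16.0000 theta=-1/14 (≈-0.0714)
After 3 (propagate distance d=5): x=219/14 (≈15.6429) theta=-1/14 (≈-0.0714)
After 4 (thin lens f=32): x=219/14 (≈15.6429) theta=-251/448 (≈-0.5603)
After 5 (propagate distance d=11 (to screen)): x=4247/448 (≈9.4799) theta=-251/448 (≈-0.5603)
|theta_initial|=0.5000 |theta_final|=251/448 (≈0.5603) -> increased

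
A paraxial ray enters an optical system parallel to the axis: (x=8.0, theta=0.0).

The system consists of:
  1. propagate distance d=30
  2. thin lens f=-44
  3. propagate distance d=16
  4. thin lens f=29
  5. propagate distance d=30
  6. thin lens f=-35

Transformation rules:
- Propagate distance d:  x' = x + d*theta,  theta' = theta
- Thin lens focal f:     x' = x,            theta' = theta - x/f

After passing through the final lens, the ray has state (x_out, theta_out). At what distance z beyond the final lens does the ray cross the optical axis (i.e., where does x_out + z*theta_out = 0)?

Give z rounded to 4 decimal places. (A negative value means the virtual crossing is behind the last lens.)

Initial: x=8.0000 theta=0.0000
After 1 (propagate distance d=30): x=8.0000 theta=0.0000
After 2 (thin lens f=-44): x=8.0000 theta=2/11 (≈0.1818)
After 3 (propagate distance d=16): x=120/11 (≈10.9091) theta=2/11 (≈0.1818)
After 4 (thin lens f=29): x=120/11 (≈10.9091) theta=-62/319 (≈-0.1944)
After 5 (propagate distance d=30): x=1620/319 (≈5.0784) theta=-62/319 (≈-0.1944)
After 6 (thin lens f=-35): x=1620/319 (≈5.0784) theta=-10/203 (≈-0.0493)
z_focus = -x_out/theta_out = -(1620/319)/(-10/203) = 1134/11 ≈ 103.0909
Rounded to 4 decimal places: z = 103.0909

Answer: 103.0909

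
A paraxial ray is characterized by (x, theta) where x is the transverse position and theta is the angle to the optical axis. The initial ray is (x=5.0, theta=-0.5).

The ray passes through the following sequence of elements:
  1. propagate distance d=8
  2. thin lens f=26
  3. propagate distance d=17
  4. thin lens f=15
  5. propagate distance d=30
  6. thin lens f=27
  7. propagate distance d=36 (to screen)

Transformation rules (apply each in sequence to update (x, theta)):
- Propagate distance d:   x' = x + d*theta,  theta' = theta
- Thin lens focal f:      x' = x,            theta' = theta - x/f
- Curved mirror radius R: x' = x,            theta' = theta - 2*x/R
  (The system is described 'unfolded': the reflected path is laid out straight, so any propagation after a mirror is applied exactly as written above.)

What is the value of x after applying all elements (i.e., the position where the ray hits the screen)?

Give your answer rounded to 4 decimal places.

Initial: x=5.0000 theta=-0.5000
After 1 (propagate distance d=8): x=1.0000 theta=-0.5000
After 2 (thin lens f=26): x=1.0000 theta=-7/13 (≈-0.5385)
After 3 (propagate distance d=17): x=-106/13 (≈-8.1538) theta=-7/13 (≈-0.5385)
After 4 (thin lens f=15): x=-106/13 (≈-8.1538) theta=1/195 (≈0.0051)
After 5 (propagate distance d=30): x=-8.0000 theta=1/195 (≈0.0051)
After 6 (thin lens f=27): x=-8.0000 theta=529/1755 (≈0.3014)
After 7 (propagate distance d=36 (to screen)): x=556/195 (≈2.8513) theta=529/1755 (≈0.3014)
Rounded to 4 decimal places: x = 2.8513

Answer: 2.8513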